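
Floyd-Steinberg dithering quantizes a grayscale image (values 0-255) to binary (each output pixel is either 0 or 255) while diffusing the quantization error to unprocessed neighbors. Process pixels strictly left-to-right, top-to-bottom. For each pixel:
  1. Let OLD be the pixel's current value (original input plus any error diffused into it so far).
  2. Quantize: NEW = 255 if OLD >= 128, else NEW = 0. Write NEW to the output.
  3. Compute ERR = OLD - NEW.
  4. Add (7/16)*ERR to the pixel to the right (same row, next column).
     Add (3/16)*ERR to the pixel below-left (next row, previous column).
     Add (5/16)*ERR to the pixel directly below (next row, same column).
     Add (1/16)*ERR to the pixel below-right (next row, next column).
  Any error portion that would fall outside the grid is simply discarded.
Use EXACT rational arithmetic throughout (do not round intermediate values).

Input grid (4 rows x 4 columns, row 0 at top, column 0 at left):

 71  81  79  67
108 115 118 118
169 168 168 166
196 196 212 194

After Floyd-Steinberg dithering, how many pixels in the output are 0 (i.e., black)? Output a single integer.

(0,0): OLD=71 → NEW=0, ERR=71
(0,1): OLD=1793/16 → NEW=0, ERR=1793/16
(0,2): OLD=32775/256 → NEW=255, ERR=-32505/256
(0,3): OLD=46897/4096 → NEW=0, ERR=46897/4096
(1,0): OLD=38707/256 → NEW=255, ERR=-26573/256
(1,1): OLD=174565/2048 → NEW=0, ERR=174565/2048
(1,2): OLD=8176457/65536 → NEW=0, ERR=8176457/65536
(1,3): OLD=176397647/1048576 → NEW=255, ERR=-90989233/1048576
(2,0): OLD=4998567/32768 → NEW=255, ERR=-3357273/32768
(2,1): OLD=174816029/1048576 → NEW=255, ERR=-92570851/1048576
(2,2): OLD=330137809/2097152 → NEW=255, ERR=-204635951/2097152
(2,3): OLD=3489338349/33554432 → NEW=0, ERR=3489338349/33554432
(3,0): OLD=2473458103/16777216 → NEW=255, ERR=-1804731977/16777216
(3,1): OLD=25944370857/268435456 → NEW=0, ERR=25944370857/268435456
(3,2): OLD=1021222636631/4294967296 → NEW=255, ERR=-73994023849/4294967296
(3,3): OLD=14627702435553/68719476736 → NEW=255, ERR=-2895764132127/68719476736
Output grid:
  Row 0: ..#.  (3 black, running=3)
  Row 1: #..#  (2 black, running=5)
  Row 2: ###.  (1 black, running=6)
  Row 3: #.##  (1 black, running=7)

Answer: 7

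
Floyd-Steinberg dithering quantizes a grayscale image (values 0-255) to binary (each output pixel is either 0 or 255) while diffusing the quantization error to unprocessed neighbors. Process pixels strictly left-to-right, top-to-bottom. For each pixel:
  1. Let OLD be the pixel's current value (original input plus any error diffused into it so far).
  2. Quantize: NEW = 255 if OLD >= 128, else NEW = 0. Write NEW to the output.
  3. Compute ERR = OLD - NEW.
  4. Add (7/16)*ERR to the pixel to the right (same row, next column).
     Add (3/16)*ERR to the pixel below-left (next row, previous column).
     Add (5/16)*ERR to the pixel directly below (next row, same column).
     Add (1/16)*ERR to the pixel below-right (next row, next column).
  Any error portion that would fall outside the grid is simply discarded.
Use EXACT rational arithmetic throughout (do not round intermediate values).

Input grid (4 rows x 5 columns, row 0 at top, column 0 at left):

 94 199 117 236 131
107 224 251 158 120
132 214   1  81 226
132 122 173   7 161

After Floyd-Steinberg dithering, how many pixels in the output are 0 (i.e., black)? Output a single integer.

(0,0): OLD=94 → NEW=0, ERR=94
(0,1): OLD=1921/8 → NEW=255, ERR=-119/8
(0,2): OLD=14143/128 → NEW=0, ERR=14143/128
(0,3): OLD=582329/2048 → NEW=255, ERR=60089/2048
(0,4): OLD=4713231/32768 → NEW=255, ERR=-3642609/32768
(1,0): OLD=17099/128 → NEW=255, ERR=-15541/128
(1,1): OLD=197453/1024 → NEW=255, ERR=-63667/1024
(1,2): OLD=8614673/32768 → NEW=255, ERR=258833/32768
(1,3): OLD=20537309/131072 → NEW=255, ERR=-12886051/131072
(1,4): OLD=92449399/2097152 → NEW=0, ERR=92449399/2097152
(2,0): OLD=1350047/16384 → NEW=0, ERR=1350047/16384
(2,1): OLD=117709573/524288 → NEW=255, ERR=-15983867/524288
(2,2): OLD=-270021937/8388608 → NEW=0, ERR=-270021937/8388608
(2,3): OLD=6033600125/134217728 → NEW=0, ERR=6033600125/134217728
(2,4): OLD=543954996779/2147483648 → NEW=255, ERR=-3653333461/2147483648
(3,0): OLD=1275352175/8388608 → NEW=255, ERR=-863742865/8388608
(3,1): OLD=4465405827/67108864 → NEW=0, ERR=4465405827/67108864
(3,2): OLD=426437528145/2147483648 → NEW=255, ERR=-121170802095/2147483648
(3,3): OLD=-25634381543/4294967296 → NEW=0, ERR=-25634381543/4294967296
(3,4): OLD=11040936953085/68719476736 → NEW=255, ERR=-6482529614595/68719476736
Output grid:
  Row 0: .#.##  (2 black, running=2)
  Row 1: ####.  (1 black, running=3)
  Row 2: .#..#  (3 black, running=6)
  Row 3: #.#.#  (2 black, running=8)

Answer: 8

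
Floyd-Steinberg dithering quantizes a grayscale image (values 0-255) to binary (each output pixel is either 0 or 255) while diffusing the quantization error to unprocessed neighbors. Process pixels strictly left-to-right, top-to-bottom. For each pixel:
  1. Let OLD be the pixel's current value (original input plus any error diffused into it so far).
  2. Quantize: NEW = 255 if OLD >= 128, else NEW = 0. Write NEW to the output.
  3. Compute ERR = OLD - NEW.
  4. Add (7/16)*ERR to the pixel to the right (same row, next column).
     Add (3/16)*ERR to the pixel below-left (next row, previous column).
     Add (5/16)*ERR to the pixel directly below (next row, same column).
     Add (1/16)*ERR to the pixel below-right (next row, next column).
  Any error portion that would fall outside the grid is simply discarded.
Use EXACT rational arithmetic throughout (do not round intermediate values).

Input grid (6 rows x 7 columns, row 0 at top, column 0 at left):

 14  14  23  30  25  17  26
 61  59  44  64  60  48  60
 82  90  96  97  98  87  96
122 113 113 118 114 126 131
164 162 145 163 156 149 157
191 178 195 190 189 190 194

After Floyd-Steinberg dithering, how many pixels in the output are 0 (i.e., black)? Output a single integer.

(0,0): OLD=14 → NEW=0, ERR=14
(0,1): OLD=161/8 → NEW=0, ERR=161/8
(0,2): OLD=4071/128 → NEW=0, ERR=4071/128
(0,3): OLD=89937/2048 → NEW=0, ERR=89937/2048
(0,4): OLD=1448759/32768 → NEW=0, ERR=1448759/32768
(0,5): OLD=19054209/524288 → NEW=0, ERR=19054209/524288
(0,6): OLD=351483271/8388608 → NEW=0, ERR=351483271/8388608
(1,0): OLD=8851/128 → NEW=0, ERR=8851/128
(1,1): OLD=104837/1024 → NEW=0, ERR=104837/1024
(1,2): OLD=3546217/32768 → NEW=0, ERR=3546217/32768
(1,3): OLD=17740341/131072 → NEW=255, ERR=-15683019/131072
(1,4): OLD=260279167/8388608 → NEW=0, ERR=260279167/8388608
(1,5): OLD=5607036975/67108864 → NEW=0, ERR=5607036975/67108864
(1,6): OLD=120172037857/1073741824 → NEW=0, ERR=120172037857/1073741824
(2,0): OLD=2012039/16384 → NEW=0, ERR=2012039/16384
(2,1): OLD=105032893/524288 → NEW=255, ERR=-28660547/524288
(2,2): OLD=753860215/8388608 → NEW=0, ERR=753860215/8388608
(2,3): OLD=7483122047/67108864 → NEW=0, ERR=7483122047/67108864
(2,4): OLD=88405562479/536870912 → NEW=255, ERR=-48496520081/536870912
(2,5): OLD=1658092142821/17179869184 → NEW=0, ERR=1658092142821/17179869184
(2,6): OLD=49044088560531/274877906944 → NEW=255, ERR=-21049777710189/274877906944
(3,0): OLD=1259354775/8388608 → NEW=255, ERR=-879740265/8388608
(3,1): OLD=5003661131/67108864 → NEW=0, ERR=5003661131/67108864
(3,2): OLD=102646839377/536870912 → NEW=255, ERR=-34255243183/536870912
(3,3): OLD=243976988743/2147483648 → NEW=0, ERR=243976988743/2147483648
(3,4): OLD=44129305220759/274877906944 → NEW=255, ERR=-25964561049961/274877906944
(3,5): OLD=208534876531509/2199023255552 → NEW=0, ERR=208534876531509/2199023255552
(3,6): OLD=5439141565231083/35184372088832 → NEW=255, ERR=-3532873317421077/35184372088832
(4,0): OLD=155915031929/1073741824 → NEW=255, ERR=-117889133191/1073741824
(4,1): OLD=2040069552933/17179869184 → NEW=0, ERR=2040069552933/17179869184
(4,2): OLD=55793329447499/274877906944 → NEW=255, ERR=-14300536823221/274877906944
(4,3): OLD=338745364341673/2199023255552 → NEW=255, ERR=-222005565824087/2199023255552
(4,4): OLD=1885788854579051/17592186044416 → NEW=0, ERR=1885788854579051/17592186044416
(4,5): OLD=113041293379744683/562949953421312 → NEW=255, ERR=-30510944742689877/562949953421312
(4,6): OLD=971308732793886749/9007199254740992 → NEW=0, ERR=971308732793886749/9007199254740992
(5,0): OLD=49190758229823/274877906944 → NEW=255, ERR=-20903108040897/274877906944
(5,1): OLD=363327429179157/2199023255552 → NEW=255, ERR=-197423500986603/2199023255552
(5,2): OLD=2251039391395171/17592186044416 → NEW=0, ERR=2251039391395171/17592186044416
(5,3): OLD=32549715444439183/140737488355328 → NEW=255, ERR=-3338344086169457/140737488355328
(5,4): OLD=1762246982386914949/9007199254740992 → NEW=255, ERR=-534588827572038011/9007199254740992
(5,5): OLD=12539169226959646901/72057594037927936 → NEW=255, ERR=-5835517252711976779/72057594037927936
(5,6): OLD=217765099509435641595/1152921504606846976 → NEW=255, ERR=-76229884165310337285/1152921504606846976
Output grid:
  Row 0: .......  (7 black, running=7)
  Row 1: ...#...  (6 black, running=13)
  Row 2: .#..#.#  (4 black, running=17)
  Row 3: #.#.#.#  (3 black, running=20)
  Row 4: #.##.#.  (3 black, running=23)
  Row 5: ##.####  (1 black, running=24)

Answer: 24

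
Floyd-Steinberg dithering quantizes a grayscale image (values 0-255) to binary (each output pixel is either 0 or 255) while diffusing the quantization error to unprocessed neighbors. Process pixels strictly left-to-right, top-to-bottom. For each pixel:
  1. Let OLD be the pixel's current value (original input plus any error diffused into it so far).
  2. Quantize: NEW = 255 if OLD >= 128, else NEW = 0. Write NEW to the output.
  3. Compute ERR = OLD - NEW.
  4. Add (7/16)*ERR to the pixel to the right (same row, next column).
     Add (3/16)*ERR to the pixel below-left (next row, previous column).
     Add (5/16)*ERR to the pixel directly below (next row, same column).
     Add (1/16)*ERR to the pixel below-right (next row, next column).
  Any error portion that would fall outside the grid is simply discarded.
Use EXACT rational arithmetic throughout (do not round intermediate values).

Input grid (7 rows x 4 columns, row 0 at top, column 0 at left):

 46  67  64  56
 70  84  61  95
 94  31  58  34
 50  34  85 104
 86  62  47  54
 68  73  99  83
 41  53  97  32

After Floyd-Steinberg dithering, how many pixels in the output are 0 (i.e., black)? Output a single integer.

Answer: 22

Derivation:
(0,0): OLD=46 → NEW=0, ERR=46
(0,1): OLD=697/8 → NEW=0, ERR=697/8
(0,2): OLD=13071/128 → NEW=0, ERR=13071/128
(0,3): OLD=206185/2048 → NEW=0, ERR=206185/2048
(1,0): OLD=12891/128 → NEW=0, ERR=12891/128
(1,1): OLD=181565/1024 → NEW=255, ERR=-79555/1024
(1,2): OLD=2727745/32768 → NEW=0, ERR=2727745/32768
(1,3): OLD=88742551/524288 → NEW=255, ERR=-44950889/524288
(2,0): OLD=1817071/16384 → NEW=0, ERR=1817071/16384
(2,1): OLD=40446453/524288 → NEW=0, ERR=40446453/524288
(2,2): OLD=101537401/1048576 → NEW=0, ERR=101537401/1048576
(2,3): OLD=918966101/16777216 → NEW=0, ERR=918966101/16777216
(3,0): OLD=831501119/8388608 → NEW=0, ERR=831501119/8388608
(3,1): OLD=16986864801/134217728 → NEW=0, ERR=16986864801/134217728
(3,2): OLD=398837578719/2147483648 → NEW=255, ERR=-148770751521/2147483648
(3,3): OLD=3328104431513/34359738368 → NEW=0, ERR=3328104431513/34359738368
(4,0): OLD=302164277651/2147483648 → NEW=255, ERR=-245444052589/2147483648
(4,1): OLD=768848313337/17179869184 → NEW=0, ERR=768848313337/17179869184
(4,2): OLD=39033690201369/549755813888 → NEW=0, ERR=39033690201369/549755813888
(4,3): OLD=976387896740479/8796093022208 → NEW=0, ERR=976387896740479/8796093022208
(5,0): OLD=11180480508643/274877906944 → NEW=0, ERR=11180480508643/274877906944
(5,1): OLD=975924641017429/8796093022208 → NEW=0, ERR=975924641017429/8796093022208
(5,2): OLD=850312283658093/4398046511104 → NEW=255, ERR=-271189576673427/4398046511104
(5,3): OLD=13391035986988545/140737488355328 → NEW=0, ERR=13391035986988545/140737488355328
(6,0): OLD=10486887827003615/140737488355328 → NEW=0, ERR=10486887827003615/140737488355328
(6,1): OLD=250517782855513993/2251799813685248 → NEW=0, ERR=250517782855513993/2251799813685248
(6,2): OLD=5446778910020041711/36028797018963968 → NEW=255, ERR=-3740564329815770129/36028797018963968
(6,3): OLD=7181734816235784329/576460752303423488 → NEW=0, ERR=7181734816235784329/576460752303423488
Output grid:
  Row 0: ....  (4 black, running=4)
  Row 1: .#.#  (2 black, running=6)
  Row 2: ....  (4 black, running=10)
  Row 3: ..#.  (3 black, running=13)
  Row 4: #...  (3 black, running=16)
  Row 5: ..#.  (3 black, running=19)
  Row 6: ..#.  (3 black, running=22)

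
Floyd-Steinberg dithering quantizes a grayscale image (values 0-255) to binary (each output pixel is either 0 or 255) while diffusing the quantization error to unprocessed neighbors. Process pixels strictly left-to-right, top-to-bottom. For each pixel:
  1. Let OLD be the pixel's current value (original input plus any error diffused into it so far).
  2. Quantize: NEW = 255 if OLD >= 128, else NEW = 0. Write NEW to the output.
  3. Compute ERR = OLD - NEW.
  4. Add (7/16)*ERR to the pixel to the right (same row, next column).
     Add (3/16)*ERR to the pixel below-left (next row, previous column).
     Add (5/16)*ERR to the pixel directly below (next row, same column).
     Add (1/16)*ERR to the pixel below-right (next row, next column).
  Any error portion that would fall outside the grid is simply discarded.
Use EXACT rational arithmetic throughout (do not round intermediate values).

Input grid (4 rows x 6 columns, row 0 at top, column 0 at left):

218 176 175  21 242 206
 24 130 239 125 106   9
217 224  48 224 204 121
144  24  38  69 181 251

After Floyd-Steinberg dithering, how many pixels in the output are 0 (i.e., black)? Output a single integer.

(0,0): OLD=218 → NEW=255, ERR=-37
(0,1): OLD=2557/16 → NEW=255, ERR=-1523/16
(0,2): OLD=34139/256 → NEW=255, ERR=-31141/256
(0,3): OLD=-131971/4096 → NEW=0, ERR=-131971/4096
(0,4): OLD=14935915/65536 → NEW=255, ERR=-1775765/65536
(0,5): OLD=203576301/1048576 → NEW=255, ERR=-63810579/1048576
(1,0): OLD=-1385/256 → NEW=0, ERR=-1385/256
(1,1): OLD=149025/2048 → NEW=0, ERR=149025/2048
(1,2): OLD=14472373/65536 → NEW=255, ERR=-2239307/65536
(1,3): OLD=22884945/262144 → NEW=0, ERR=22884945/262144
(1,4): OLD=2051885843/16777216 → NEW=0, ERR=2051885843/16777216
(1,5): OLD=11219677845/268435456 → NEW=0, ERR=11219677845/268435456
(2,0): OLD=7502331/32768 → NEW=255, ERR=-853509/32768
(2,1): OLD=239703417/1048576 → NEW=255, ERR=-27683463/1048576
(2,2): OLD=783297707/16777216 → NEW=0, ERR=783297707/16777216
(2,3): OLD=39259101715/134217728 → NEW=255, ERR=5033581075/134217728
(2,4): OLD=1167887548089/4294967296 → NEW=255, ERR=72670887609/4294967296
(2,5): OLD=10246609901727/68719476736 → NEW=255, ERR=-7276856665953/68719476736
(3,0): OLD=2196307275/16777216 → NEW=255, ERR=-2081882805/16777216
(3,1): OLD=-4216254609/134217728 → NEW=0, ERR=-4216254609/134217728
(3,2): OLD=47489882301/1073741824 → NEW=0, ERR=47489882301/1073741824
(3,3): OLD=7295270447031/68719476736 → NEW=0, ERR=7295270447031/68719476736
(3,4): OLD=118319396138967/549755813888 → NEW=255, ERR=-21868336402473/549755813888
(3,5): OLD=1772968600732729/8796093022208 → NEW=255, ERR=-470035119930311/8796093022208
Output grid:
  Row 0: ###.##  (1 black, running=1)
  Row 1: ..#...  (5 black, running=6)
  Row 2: ##.###  (1 black, running=7)
  Row 3: #...##  (3 black, running=10)

Answer: 10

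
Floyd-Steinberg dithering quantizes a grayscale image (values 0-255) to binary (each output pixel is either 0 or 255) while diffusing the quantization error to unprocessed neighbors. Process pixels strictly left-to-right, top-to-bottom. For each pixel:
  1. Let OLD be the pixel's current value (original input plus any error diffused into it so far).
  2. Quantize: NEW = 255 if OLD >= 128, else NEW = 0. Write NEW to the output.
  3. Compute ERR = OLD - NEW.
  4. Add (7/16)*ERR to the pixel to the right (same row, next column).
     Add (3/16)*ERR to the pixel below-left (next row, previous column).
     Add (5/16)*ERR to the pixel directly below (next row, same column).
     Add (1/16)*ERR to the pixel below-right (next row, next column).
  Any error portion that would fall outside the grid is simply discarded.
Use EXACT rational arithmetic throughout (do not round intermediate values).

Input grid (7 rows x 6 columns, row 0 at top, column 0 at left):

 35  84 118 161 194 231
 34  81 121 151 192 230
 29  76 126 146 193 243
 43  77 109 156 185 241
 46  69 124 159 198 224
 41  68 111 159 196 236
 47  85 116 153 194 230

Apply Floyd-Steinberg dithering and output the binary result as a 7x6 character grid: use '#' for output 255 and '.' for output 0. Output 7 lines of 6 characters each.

(0,0): OLD=35 → NEW=0, ERR=35
(0,1): OLD=1589/16 → NEW=0, ERR=1589/16
(0,2): OLD=41331/256 → NEW=255, ERR=-23949/256
(0,3): OLD=491813/4096 → NEW=0, ERR=491813/4096
(0,4): OLD=16156675/65536 → NEW=255, ERR=-555005/65536
(0,5): OLD=238336021/1048576 → NEW=255, ERR=-29050859/1048576
(1,0): OLD=16271/256 → NEW=0, ERR=16271/256
(1,1): OLD=254953/2048 → NEW=0, ERR=254953/2048
(1,2): OLD=11465501/65536 → NEW=255, ERR=-5246179/65536
(1,3): OLD=38290201/262144 → NEW=255, ERR=-28556519/262144
(1,4): OLD=2415994091/16777216 → NEW=255, ERR=-1862195989/16777216
(1,5): OLD=46238632957/268435456 → NEW=255, ERR=-22212408323/268435456
(2,0): OLD=2365971/32768 → NEW=0, ERR=2365971/32768
(2,1): OLD=142034689/1048576 → NEW=255, ERR=-125352191/1048576
(2,2): OLD=604627267/16777216 → NEW=0, ERR=604627267/16777216
(2,3): OLD=13678135787/134217728 → NEW=0, ERR=13678135787/134217728
(2,4): OLD=775567809601/4294967296 → NEW=255, ERR=-319648850879/4294967296
(2,5): OLD=12207576051671/68719476736 → NEW=255, ERR=-5315890516009/68719476736
(3,0): OLD=723919075/16777216 → NEW=0, ERR=723919075/16777216
(3,1): OLD=9367023655/134217728 → NEW=0, ERR=9367023655/134217728
(3,2): OLD=174409650405/1073741824 → NEW=255, ERR=-99394514715/1073741824
(3,3): OLD=9321531712431/68719476736 → NEW=255, ERR=-8201934855249/68719476736
(3,4): OLD=55739866528207/549755813888 → NEW=0, ERR=55739866528207/549755813888
(3,5): OLD=2256486810496705/8796093022208 → NEW=255, ERR=13483089833665/8796093022208
(4,0): OLD=155842081773/2147483648 → NEW=0, ERR=155842081773/2147483648
(4,1): OLD=3707372965513/34359738368 → NEW=0, ERR=3707372965513/34359738368
(4,2): OLD=136626530198219/1099511627776 → NEW=0, ERR=136626530198219/1099511627776
(4,3): OLD=3330047720130839/17592186044416 → NEW=255, ERR=-1155959721195241/17592186044416
(4,4): OLD=54539909200914567/281474976710656 → NEW=255, ERR=-17236209860302713/281474976710656
(4,5): OLD=918848953544700497/4503599627370496 → NEW=255, ERR=-229568951434775983/4503599627370496
(5,0): OLD=46129473807787/549755813888 → NEW=0, ERR=46129473807787/549755813888
(5,1): OLD=2924931695273819/17592186044416 → NEW=255, ERR=-1561075746052261/17592186044416
(5,2): OLD=14838305201565721/140737488355328 → NEW=0, ERR=14838305201565721/140737488355328
(5,3): OLD=814599598028045603/4503599627370496 → NEW=255, ERR=-333818306951430877/4503599627370496
(5,4): OLD=1177878868877416579/9007199254740992 → NEW=255, ERR=-1118956941081536381/9007199254740992
(5,5): OLD=23331237568453784479/144115188075855872 → NEW=255, ERR=-13418135390889462881/144115188075855872
(6,0): OLD=15926812476489969/281474976710656 → NEW=0, ERR=15926812476489969/281474976710656
(6,1): OLD=482055717776722333/4503599627370496 → NEW=0, ERR=482055717776722333/4503599627370496
(6,2): OLD=3176527363310885205/18014398509481984 → NEW=255, ERR=-1417144256607020715/18014398509481984
(6,3): OLD=22688433035245328289/288230376151711744 → NEW=0, ERR=22688433035245328289/288230376151711744
(6,4): OLD=772579824258356377025/4611686018427387904 → NEW=255, ERR=-403400110440627538495/4611686018427387904
(6,5): OLD=11427396158352334029223/73786976294838206464 → NEW=255, ERR=-7388282796831408619097/73786976294838206464
Row 0: ..#.##
Row 1: ..####
Row 2: .#..##
Row 3: ..##.#
Row 4: ...###
Row 5: .#.###
Row 6: ..#.##

Answer: ..#.##
..####
.#..##
..##.#
...###
.#.###
..#.##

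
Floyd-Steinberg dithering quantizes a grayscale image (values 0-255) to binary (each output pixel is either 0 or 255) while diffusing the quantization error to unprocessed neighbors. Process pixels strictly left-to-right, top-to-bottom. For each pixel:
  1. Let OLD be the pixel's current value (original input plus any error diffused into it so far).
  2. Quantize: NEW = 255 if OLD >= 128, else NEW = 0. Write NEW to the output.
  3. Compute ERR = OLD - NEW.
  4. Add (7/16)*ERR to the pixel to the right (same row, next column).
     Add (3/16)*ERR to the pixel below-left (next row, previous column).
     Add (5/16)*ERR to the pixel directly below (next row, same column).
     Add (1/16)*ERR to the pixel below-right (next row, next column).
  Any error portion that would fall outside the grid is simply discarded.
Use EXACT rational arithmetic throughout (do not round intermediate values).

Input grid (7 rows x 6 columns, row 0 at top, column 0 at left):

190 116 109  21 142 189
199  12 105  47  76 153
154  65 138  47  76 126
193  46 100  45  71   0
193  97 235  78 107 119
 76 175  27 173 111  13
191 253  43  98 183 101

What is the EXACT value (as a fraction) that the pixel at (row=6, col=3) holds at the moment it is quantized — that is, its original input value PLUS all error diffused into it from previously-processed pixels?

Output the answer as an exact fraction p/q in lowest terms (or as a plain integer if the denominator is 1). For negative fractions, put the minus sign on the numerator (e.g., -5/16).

(0,0): OLD=190 → NEW=255, ERR=-65
(0,1): OLD=1401/16 → NEW=0, ERR=1401/16
(0,2): OLD=37711/256 → NEW=255, ERR=-27569/256
(0,3): OLD=-106967/4096 → NEW=0, ERR=-106967/4096
(0,4): OLD=8557343/65536 → NEW=255, ERR=-8154337/65536
(0,5): OLD=141100505/1048576 → NEW=255, ERR=-126286375/1048576
(1,0): OLD=49947/256 → NEW=255, ERR=-15333/256
(1,1): OLD=-22723/2048 → NEW=0, ERR=-22723/2048
(1,2): OLD=4395393/65536 → NEW=0, ERR=4395393/65536
(1,3): OLD=9993197/262144 → NEW=0, ERR=9993197/262144
(1,4): OLD=496288295/16777216 → NEW=0, ERR=496288295/16777216
(1,5): OLD=32354222561/268435456 → NEW=0, ERR=32354222561/268435456
(2,0): OLD=4364783/32768 → NEW=255, ERR=-3991057/32768
(2,1): OLD=17907893/1048576 → NEW=0, ERR=17907893/1048576
(2,2): OLD=2900526687/16777216 → NEW=255, ERR=-1377663393/16777216
(2,3): OLD=4392365607/134217728 → NEW=0, ERR=4392365607/134217728
(2,4): OLD=534909398005/4294967296 → NEW=0, ERR=534909398005/4294967296
(2,5): OLD=15118407463171/68719476736 → NEW=255, ERR=-2405059104509/68719476736
(3,0): OLD=2653157247/16777216 → NEW=255, ERR=-1625032833/16777216
(3,1): OLD=-1885489389/134217728 → NEW=0, ERR=-1885489389/134217728
(3,2): OLD=80956355241/1073741824 → NEW=0, ERR=80956355241/1073741824
(3,3): OLD=7313979262395/68719476736 → NEW=0, ERR=7313979262395/68719476736
(3,4): OLD=83544823063259/549755813888 → NEW=255, ERR=-56642909478181/549755813888
(3,5): OLD=-424234327582987/8796093022208 → NEW=0, ERR=-424234327582987/8796093022208
(4,0): OLD=343806562577/2147483648 → NEW=255, ERR=-203801767663/2147483648
(4,1): OLD=2033177025757/34359738368 → NEW=0, ERR=2033177025757/34359738368
(4,2): OLD=333732311785095/1099511627776 → NEW=255, ERR=53356846702215/1099511627776
(4,3): OLD=2073848630269251/17592186044416 → NEW=0, ERR=2073848630269251/17592186044416
(4,4): OLD=34898870129091187/281474976710656 → NEW=0, ERR=34898870129091187/281474976710656
(4,5): OLD=683341784494620741/4503599627370496 → NEW=255, ERR=-465076120484855739/4503599627370496
(5,0): OLD=31576831519719/549755813888 → NEW=0, ERR=31576831519719/549755813888
(5,1): OLD=3901740558233175/17592186044416 → NEW=255, ERR=-584266883092905/17592186044416
(5,2): OLD=7520518226854957/140737488355328 → NEW=0, ERR=7520518226854957/140737488355328
(5,3): OLD=1168673844275645887/4503599627370496 → NEW=255, ERR=20255939296169407/4503599627370496
(5,4): OLD=1258471376438105343/9007199254740992 → NEW=255, ERR=-1038364433520847617/9007199254740992
(5,5): OLD=-8929050950377446389/144115188075855872 → NEW=0, ERR=-8929050950377446389/144115188075855872
(6,0): OLD=57061212945611621/281474976710656 → NEW=255, ERR=-14714906115605659/281474976710656
(6,1): OLD=1050955459367289345/4503599627370496 → NEW=255, ERR=-97462445612187135/4503599627370496
(6,2): OLD=882679459114777241/18014398509481984 → NEW=0, ERR=882679459114777241/18014398509481984
(6,3): OLD=29562891594506928533/288230376151711744 → NEW=0, ERR=29562891594506928533/288230376151711744
Target (6,3): original=98, with diffused error = 29562891594506928533/288230376151711744

Answer: 29562891594506928533/288230376151711744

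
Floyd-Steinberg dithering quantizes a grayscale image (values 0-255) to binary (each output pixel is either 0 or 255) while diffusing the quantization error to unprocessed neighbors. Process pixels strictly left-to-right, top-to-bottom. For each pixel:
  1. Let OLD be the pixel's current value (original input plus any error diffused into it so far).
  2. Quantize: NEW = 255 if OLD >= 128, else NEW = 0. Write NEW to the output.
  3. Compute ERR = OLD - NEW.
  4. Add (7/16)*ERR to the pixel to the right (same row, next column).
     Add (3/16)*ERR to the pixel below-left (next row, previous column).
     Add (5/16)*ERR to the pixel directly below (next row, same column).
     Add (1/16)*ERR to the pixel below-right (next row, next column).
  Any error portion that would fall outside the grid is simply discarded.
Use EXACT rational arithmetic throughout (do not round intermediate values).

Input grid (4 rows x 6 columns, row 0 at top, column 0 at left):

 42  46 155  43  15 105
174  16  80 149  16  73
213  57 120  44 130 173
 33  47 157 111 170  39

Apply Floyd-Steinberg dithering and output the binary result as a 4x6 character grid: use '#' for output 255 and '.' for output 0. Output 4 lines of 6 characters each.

(0,0): OLD=42 → NEW=0, ERR=42
(0,1): OLD=515/8 → NEW=0, ERR=515/8
(0,2): OLD=23445/128 → NEW=255, ERR=-9195/128
(0,3): OLD=23699/2048 → NEW=0, ERR=23699/2048
(0,4): OLD=657413/32768 → NEW=0, ERR=657413/32768
(0,5): OLD=59652131/524288 → NEW=0, ERR=59652131/524288
(1,0): OLD=25497/128 → NEW=255, ERR=-7143/128
(1,1): OLD=879/1024 → NEW=0, ERR=879/1024
(1,2): OLD=2101083/32768 → NEW=0, ERR=2101083/32768
(1,3): OLD=23585183/131072 → NEW=255, ERR=-9838177/131072
(1,4): OLD=96365149/8388608 → NEW=0, ERR=96365149/8388608
(1,5): OLD=15412918395/134217728 → NEW=0, ERR=15412918395/134217728
(2,0): OLD=3206709/16384 → NEW=255, ERR=-971211/16384
(2,1): OLD=20902743/524288 → NEW=0, ERR=20902743/524288
(2,2): OLD=1203430725/8388608 → NEW=255, ERR=-935664315/8388608
(2,3): OLD=-1482657059/67108864 → NEW=0, ERR=-1482657059/67108864
(2,4): OLD=302289349271/2147483648 → NEW=255, ERR=-245318980969/2147483648
(2,5): OLD=5484704820625/34359738368 → NEW=255, ERR=-3277028463215/34359738368
(3,0): OLD=184138533/8388608 → NEW=0, ERR=184138533/8388608
(3,1): OLD=2982584705/67108864 → NEW=0, ERR=2982584705/67108864
(3,2): OLD=75128283315/536870912 → NEW=255, ERR=-61773799245/536870912
(3,3): OLD=871552443001/34359738368 → NEW=0, ERR=871552443001/34359738368
(3,4): OLD=34671815590297/274877906944 → NEW=0, ERR=34671815590297/274877906944
(3,5): OLD=251744554972503/4398046511104 → NEW=0, ERR=251744554972503/4398046511104
Row 0: ..#...
Row 1: #..#..
Row 2: #.#.##
Row 3: ..#...

Answer: ..#...
#..#..
#.#.##
..#...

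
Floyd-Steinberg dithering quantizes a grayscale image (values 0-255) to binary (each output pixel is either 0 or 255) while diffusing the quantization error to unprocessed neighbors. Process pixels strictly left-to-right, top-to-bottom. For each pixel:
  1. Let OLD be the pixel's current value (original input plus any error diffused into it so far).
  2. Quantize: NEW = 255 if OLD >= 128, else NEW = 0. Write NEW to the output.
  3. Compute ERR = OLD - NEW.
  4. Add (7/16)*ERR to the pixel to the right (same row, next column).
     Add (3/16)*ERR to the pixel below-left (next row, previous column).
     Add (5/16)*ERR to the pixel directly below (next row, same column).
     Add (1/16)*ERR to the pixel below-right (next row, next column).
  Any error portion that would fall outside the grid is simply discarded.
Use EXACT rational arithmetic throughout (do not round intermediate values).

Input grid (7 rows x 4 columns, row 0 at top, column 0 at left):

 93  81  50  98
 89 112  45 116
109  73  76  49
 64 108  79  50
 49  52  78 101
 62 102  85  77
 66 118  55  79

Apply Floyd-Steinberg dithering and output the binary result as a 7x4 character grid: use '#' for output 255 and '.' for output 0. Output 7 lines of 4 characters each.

Answer: ...#
#..#
.#..
.#..
...#
.#..
.#.#

Derivation:
(0,0): OLD=93 → NEW=0, ERR=93
(0,1): OLD=1947/16 → NEW=0, ERR=1947/16
(0,2): OLD=26429/256 → NEW=0, ERR=26429/256
(0,3): OLD=586411/4096 → NEW=255, ERR=-458069/4096
(1,0): OLD=36065/256 → NEW=255, ERR=-29215/256
(1,1): OLD=256551/2048 → NEW=0, ERR=256551/2048
(1,2): OLD=7779379/65536 → NEW=0, ERR=7779379/65536
(1,3): OLD=146210773/1048576 → NEW=255, ERR=-121176107/1048576
(2,0): OLD=3172765/32768 → NEW=0, ERR=3172765/32768
(2,1): OLD=177872015/1048576 → NEW=255, ERR=-89514865/1048576
(2,2): OLD=129830059/2097152 → NEW=0, ERR=129830059/2097152
(2,3): OLD=1590156639/33554432 → NEW=0, ERR=1590156639/33554432
(3,0): OLD=1312839629/16777216 → NEW=0, ERR=1312839629/16777216
(3,1): OLD=35760094547/268435456 → NEW=255, ERR=-32690946733/268435456
(3,2): OLD=208804980909/4294967296 → NEW=0, ERR=208804980909/4294967296
(3,3): OLD=6181200912955/68719476736 → NEW=0, ERR=6181200912955/68719476736
(4,0): OLD=217407727625/4294967296 → NEW=0, ERR=217407727625/4294967296
(4,1): OLD=1721246516379/34359738368 → NEW=0, ERR=1721246516379/34359738368
(4,2): OLD=136738477043771/1099511627776 → NEW=0, ERR=136738477043771/1099511627776
(4,3): OLD=3281930277941517/17592186044416 → NEW=255, ERR=-1204077163384563/17592186044416
(5,0): OLD=47944909115193/549755813888 → NEW=0, ERR=47944909115193/549755813888
(5,1): OLD=3206902956167087/17592186044416 → NEW=255, ERR=-1279104485158993/17592186044416
(5,2): OLD=724367703563339/8796093022208 → NEW=0, ERR=724367703563339/8796093022208
(5,3): OLD=27982150872384779/281474976710656 → NEW=0, ERR=27982150872384779/281474976710656
(6,0): OLD=22411220465857197/281474976710656 → NEW=0, ERR=22411220465857197/281474976710656
(6,1): OLD=680062033487058827/4503599627370496 → NEW=255, ERR=-468355871492417653/4503599627370496
(6,2): OLD=3554750386435027933/72057594037927936 → NEW=0, ERR=3554750386435027933/72057594037927936
(6,3): OLD=157715224913229496843/1152921504606846976 → NEW=255, ERR=-136279758761516482037/1152921504606846976
Row 0: ...#
Row 1: #..#
Row 2: .#..
Row 3: .#..
Row 4: ...#
Row 5: .#..
Row 6: .#.#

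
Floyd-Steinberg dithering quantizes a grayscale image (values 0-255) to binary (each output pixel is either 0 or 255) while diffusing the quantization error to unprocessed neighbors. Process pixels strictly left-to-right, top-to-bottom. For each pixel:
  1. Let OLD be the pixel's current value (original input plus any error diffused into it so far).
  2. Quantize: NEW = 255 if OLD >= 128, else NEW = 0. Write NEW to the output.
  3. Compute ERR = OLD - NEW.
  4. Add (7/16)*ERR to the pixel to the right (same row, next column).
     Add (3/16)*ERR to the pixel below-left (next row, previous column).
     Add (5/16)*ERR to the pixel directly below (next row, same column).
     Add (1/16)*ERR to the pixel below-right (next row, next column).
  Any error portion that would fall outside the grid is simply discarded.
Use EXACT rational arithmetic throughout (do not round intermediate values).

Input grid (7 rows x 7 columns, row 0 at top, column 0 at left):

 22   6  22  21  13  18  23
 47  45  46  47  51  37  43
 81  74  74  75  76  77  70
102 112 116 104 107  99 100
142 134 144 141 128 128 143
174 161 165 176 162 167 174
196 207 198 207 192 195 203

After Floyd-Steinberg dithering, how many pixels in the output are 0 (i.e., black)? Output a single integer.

Answer: 27

Derivation:
(0,0): OLD=22 → NEW=0, ERR=22
(0,1): OLD=125/8 → NEW=0, ERR=125/8
(0,2): OLD=3691/128 → NEW=0, ERR=3691/128
(0,3): OLD=68845/2048 → NEW=0, ERR=68845/2048
(0,4): OLD=907899/32768 → NEW=0, ERR=907899/32768
(0,5): OLD=15792477/524288 → NEW=0, ERR=15792477/524288
(0,6): OLD=303485323/8388608 → NEW=0, ERR=303485323/8388608
(1,0): OLD=7271/128 → NEW=0, ERR=7271/128
(1,1): OLD=83473/1024 → NEW=0, ERR=83473/1024
(1,2): OLD=3209765/32768 → NEW=0, ERR=3209765/32768
(1,3): OLD=14071521/131072 → NEW=0, ERR=14071521/131072
(1,4): OLD=959455267/8388608 → NEW=0, ERR=959455267/8388608
(1,5): OLD=7044259539/67108864 → NEW=0, ERR=7044259539/67108864
(1,6): OLD=109641565181/1073741824 → NEW=0, ERR=109641565181/1073741824
(2,0): OLD=1868363/16384 → NEW=0, ERR=1868363/16384
(2,1): OLD=89800745/524288 → NEW=255, ERR=-43892695/524288
(2,2): OLD=781885755/8388608 → NEW=0, ERR=781885755/8388608
(2,3): OLD=11871241123/67108864 → NEW=255, ERR=-5241519197/67108864
(2,4): OLD=55814676147/536870912 → NEW=0, ERR=55814676147/536870912
(2,5): OLD=3119531126065/17179869184 → NEW=255, ERR=-1261335515855/17179869184
(2,6): OLD=20986760531559/274877906944 → NEW=0, ERR=20986760531559/274877906944
(3,0): OLD=1022898011/8388608 → NEW=0, ERR=1022898011/8388608
(3,1): OLD=10991757567/67108864 → NEW=255, ERR=-6121002753/67108864
(3,2): OLD=45819819981/536870912 → NEW=0, ERR=45819819981/536870912
(3,3): OLD=305478971579/2147483648 → NEW=255, ERR=-242129358661/2147483648
(3,4): OLD=19657204679515/274877906944 → NEW=0, ERR=19657204679515/274877906944
(3,5): OLD=281818795934721/2199023255552 → NEW=255, ERR=-278932134231039/2199023255552
(3,6): OLD=2243931744498847/35184372088832 → NEW=0, ERR=2243931744498847/35184372088832
(4,0): OLD=175024251189/1073741824 → NEW=255, ERR=-98779913931/1073741824
(4,1): OLD=1526812718193/17179869184 → NEW=0, ERR=1526812718193/17179869184
(4,2): OLD=50223197511615/274877906944 → NEW=255, ERR=-19870668759105/274877906944
(4,3): OLD=204249224538853/2199023255552 → NEW=0, ERR=204249224538853/2199023255552
(4,4): OLD=2817447760180543/17592186044416 → NEW=255, ERR=-1668559681145537/17592186044416
(4,5): OLD=35631105195881759/562949953421312 → NEW=0, ERR=35631105195881759/562949953421312
(4,6): OLD=1645555142995895945/9007199254740992 → NEW=255, ERR=-651280666963057015/9007199254740992
(5,0): OLD=44506800848355/274877906944 → NEW=255, ERR=-25587065422365/274877906944
(5,1): OLD=283110691771489/2199023255552 → NEW=255, ERR=-277640238394271/2199023255552
(5,2): OLD=1937646338539223/17592186044416 → NEW=0, ERR=1937646338539223/17592186044416
(5,3): OLD=32497843704192403/140737488355328 → NEW=255, ERR=-3390215826416237/140737488355328
(5,4): OLD=1256451804214691793/9007199254740992 → NEW=255, ERR=-1040384005744261167/9007199254740992
(5,5): OLD=8413446113246478593/72057594037927936 → NEW=0, ERR=8413446113246478593/72057594037927936
(5,6): OLD=238012019380867308527/1152921504606846976 → NEW=255, ERR=-55982964293878670353/1152921504606846976
(6,0): OLD=5039733597333659/35184372088832 → NEW=255, ERR=-3932281285318501/35184372088832
(6,1): OLD=75144185946613015/562949953421312 → NEW=255, ERR=-68408052175821545/562949953421312
(6,2): OLD=1502834010428313061/9007199254740992 → NEW=255, ERR=-794001799530639899/9007199254740992
(6,3): OLD=10529942589316894523/72057594037927936 → NEW=255, ERR=-7844743890354729157/72057594037927936
(6,4): OLD=18542113657359423881/144115188075855872 → NEW=255, ERR=-18207259301983823479/144115188075855872
(6,5): OLD=2949466216905085297301/18446744073709551616 → NEW=255, ERR=-1754453521890850364779/18446744073709551616
(6,6): OLD=45309055159653475986883/295147905179352825856 → NEW=255, ERR=-29953660661081494606397/295147905179352825856
Output grid:
  Row 0: .......  (7 black, running=7)
  Row 1: .......  (7 black, running=14)
  Row 2: .#.#.#.  (4 black, running=18)
  Row 3: .#.#.#.  (4 black, running=22)
  Row 4: #.#.#.#  (3 black, running=25)
  Row 5: ##.##.#  (2 black, running=27)
  Row 6: #######  (0 black, running=27)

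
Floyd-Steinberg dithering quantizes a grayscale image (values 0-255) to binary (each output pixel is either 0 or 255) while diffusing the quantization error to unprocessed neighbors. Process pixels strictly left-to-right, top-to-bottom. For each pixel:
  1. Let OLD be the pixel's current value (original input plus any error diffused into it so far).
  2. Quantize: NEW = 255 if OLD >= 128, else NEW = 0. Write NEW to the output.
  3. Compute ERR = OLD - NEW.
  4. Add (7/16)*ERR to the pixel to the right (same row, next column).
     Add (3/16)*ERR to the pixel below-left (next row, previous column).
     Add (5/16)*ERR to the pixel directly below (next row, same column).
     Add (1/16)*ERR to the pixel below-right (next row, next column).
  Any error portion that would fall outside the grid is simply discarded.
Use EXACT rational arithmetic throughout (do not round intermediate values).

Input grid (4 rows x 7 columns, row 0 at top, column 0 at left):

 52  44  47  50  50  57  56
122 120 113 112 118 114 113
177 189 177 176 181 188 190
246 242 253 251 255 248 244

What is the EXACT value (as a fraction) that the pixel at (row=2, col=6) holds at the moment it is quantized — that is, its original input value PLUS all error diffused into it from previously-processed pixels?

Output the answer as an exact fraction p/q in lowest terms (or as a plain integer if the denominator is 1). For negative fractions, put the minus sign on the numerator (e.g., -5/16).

(0,0): OLD=52 → NEW=0, ERR=52
(0,1): OLD=267/4 → NEW=0, ERR=267/4
(0,2): OLD=4877/64 → NEW=0, ERR=4877/64
(0,3): OLD=85339/1024 → NEW=0, ERR=85339/1024
(0,4): OLD=1416573/16384 → NEW=0, ERR=1416573/16384
(0,5): OLD=24858219/262144 → NEW=0, ERR=24858219/262144
(0,6): OLD=408888557/4194304 → NEW=0, ERR=408888557/4194304
(1,0): OLD=9649/64 → NEW=255, ERR=-6671/64
(1,1): OLD=57751/512 → NEW=0, ERR=57751/512
(1,2): OLD=3374435/16384 → NEW=255, ERR=-803485/16384
(1,3): OLD=9015271/65536 → NEW=255, ERR=-7696409/65536
(1,4): OLD=489175701/4194304 → NEW=0, ERR=489175701/4194304
(1,5): OLD=7326303141/33554432 → NEW=255, ERR=-1230077019/33554432
(1,6): OLD=71593268235/536870912 → NEW=255, ERR=-65308814325/536870912
(2,0): OLD=1356397/8192 → NEW=255, ERR=-732563/8192
(2,1): OLD=44411263/262144 → NEW=255, ERR=-22435457/262144
(2,2): OLD=458276413/4194304 → NEW=0, ERR=458276413/4194304
(2,3): OLD=6909039509/33554432 → NEW=255, ERR=-1647340651/33554432
(2,4): OLD=48789243045/268435456 → NEW=255, ERR=-19661798235/268435456
(2,5): OLD=1107924413239/8589934592 → NEW=255, ERR=-1082508907721/8589934592
(2,6): OLD=12996233942769/137438953472 → NEW=0, ERR=12996233942769/137438953472
Target (2,6): original=190, with diffused error = 12996233942769/137438953472

Answer: 12996233942769/137438953472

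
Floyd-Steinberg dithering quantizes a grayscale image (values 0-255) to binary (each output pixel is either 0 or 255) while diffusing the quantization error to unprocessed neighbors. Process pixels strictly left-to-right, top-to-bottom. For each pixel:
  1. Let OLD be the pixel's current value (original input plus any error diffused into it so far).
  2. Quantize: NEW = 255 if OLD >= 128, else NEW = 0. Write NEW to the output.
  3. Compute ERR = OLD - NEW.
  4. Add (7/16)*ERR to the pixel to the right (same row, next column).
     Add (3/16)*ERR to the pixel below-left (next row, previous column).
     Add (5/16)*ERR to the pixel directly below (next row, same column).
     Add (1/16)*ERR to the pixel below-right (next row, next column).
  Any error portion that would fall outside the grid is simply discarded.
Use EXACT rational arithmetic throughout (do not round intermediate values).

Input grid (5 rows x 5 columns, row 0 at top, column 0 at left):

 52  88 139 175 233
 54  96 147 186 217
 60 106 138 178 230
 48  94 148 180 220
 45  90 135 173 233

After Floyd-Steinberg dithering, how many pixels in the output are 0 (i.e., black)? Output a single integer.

Answer: 11

Derivation:
(0,0): OLD=52 → NEW=0, ERR=52
(0,1): OLD=443/4 → NEW=0, ERR=443/4
(0,2): OLD=11997/64 → NEW=255, ERR=-4323/64
(0,3): OLD=148939/1024 → NEW=255, ERR=-112181/1024
(0,4): OLD=3032205/16384 → NEW=255, ERR=-1145715/16384
(1,0): OLD=5825/64 → NEW=0, ERR=5825/64
(1,1): OLD=82439/512 → NEW=255, ERR=-48121/512
(1,2): OLD=1165779/16384 → NEW=0, ERR=1165779/16384
(1,3): OLD=10850231/65536 → NEW=255, ERR=-5861449/65536
(1,4): OLD=156416965/1048576 → NEW=255, ERR=-110969915/1048576
(2,0): OLD=580157/8192 → NEW=0, ERR=580157/8192
(2,1): OLD=33198639/262144 → NEW=0, ERR=33198639/262144
(2,2): OLD=809491405/4194304 → NEW=255, ERR=-260056115/4194304
(2,3): OLD=7216121751/67108864 → NEW=0, ERR=7216121751/67108864
(2,4): OLD=255960975201/1073741824 → NEW=255, ERR=-17843189919/1073741824
(3,0): OLD=393747629/4194304 → NEW=0, ERR=393747629/4194304
(3,1): OLD=5618614889/33554432 → NEW=255, ERR=-2937765271/33554432
(3,2): OLD=127127803795/1073741824 → NEW=0, ERR=127127803795/1073741824
(3,3): OLD=554932110571/2147483648 → NEW=255, ERR=7323780331/2147483648
(3,4): OLD=7662892900119/34359738368 → NEW=255, ERR=-1098840383721/34359738368
(4,0): OLD=31095800387/536870912 → NEW=0, ERR=31095800387/536870912
(4,1): OLD=1993669793027/17179869184 → NEW=0, ERR=1993669793027/17179869184
(4,2): OLD=59906065201421/274877906944 → NEW=255, ERR=-10187801069299/274877906944
(4,3): OLD=700407206909955/4398046511104 → NEW=255, ERR=-421094653421565/4398046511104
(4,4): OLD=12759996075981205/70368744177664 → NEW=255, ERR=-5184033689323115/70368744177664
Output grid:
  Row 0: ..###  (2 black, running=2)
  Row 1: .#.##  (2 black, running=4)
  Row 2: ..#.#  (3 black, running=7)
  Row 3: .#.##  (2 black, running=9)
  Row 4: ..###  (2 black, running=11)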